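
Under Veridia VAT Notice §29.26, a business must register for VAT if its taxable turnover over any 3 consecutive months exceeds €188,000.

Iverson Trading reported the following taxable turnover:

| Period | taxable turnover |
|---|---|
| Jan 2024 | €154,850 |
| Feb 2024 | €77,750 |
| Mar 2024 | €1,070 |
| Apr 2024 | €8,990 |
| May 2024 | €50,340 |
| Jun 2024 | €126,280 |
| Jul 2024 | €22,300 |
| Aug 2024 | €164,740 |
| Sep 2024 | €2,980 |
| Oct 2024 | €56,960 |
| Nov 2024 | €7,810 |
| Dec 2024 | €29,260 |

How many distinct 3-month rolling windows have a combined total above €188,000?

Jan 2024–Mar 2024: €154,850 + €77,750 + €1,070 = €233,670 (over)
Feb 2024–Apr 2024: €77,750 + €1,070 + €8,990 = €87,810 (under)
Mar 2024–May 2024: €1,070 + €8,990 + €50,340 = €60,400 (under)
Apr 2024–Jun 2024: €8,990 + €50,340 + €126,280 = €185,610 (under)
May 2024–Jul 2024: €50,340 + €126,280 + €22,300 = €198,920 (over)
Jun 2024–Aug 2024: €126,280 + €22,300 + €164,740 = €313,320 (over)
Jul 2024–Sep 2024: €22,300 + €164,740 + €2,980 = €190,020 (over)
Aug 2024–Oct 2024: €164,740 + €2,980 + €56,960 = €224,680 (over)
Sep 2024–Nov 2024: €2,980 + €56,960 + €7,810 = €67,750 (under)
Oct 2024–Dec 2024: €56,960 + €7,810 + €29,260 = €94,030 (under)
5 windows exceed the threshold.

5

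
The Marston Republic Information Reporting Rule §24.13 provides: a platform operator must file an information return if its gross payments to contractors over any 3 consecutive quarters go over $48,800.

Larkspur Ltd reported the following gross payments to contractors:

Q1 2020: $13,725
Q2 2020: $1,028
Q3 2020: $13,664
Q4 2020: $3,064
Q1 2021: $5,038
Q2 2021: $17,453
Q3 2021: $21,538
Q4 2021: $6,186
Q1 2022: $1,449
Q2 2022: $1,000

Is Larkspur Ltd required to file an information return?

Q1 2020–Q3 2020: $13,725 + $1,028 + $13,664 = $28,417 (under)
Q2 2020–Q4 2020: $1,028 + $13,664 + $3,064 = $17,756 (under)
Q3 2020–Q1 2021: $13,664 + $3,064 + $5,038 = $21,766 (under)
Q4 2020–Q2 2021: $3,064 + $5,038 + $17,453 = $25,555 (under)
Q1 2021–Q3 2021: $5,038 + $17,453 + $21,538 = $44,029 (under)
Q2 2021–Q4 2021: $17,453 + $21,538 + $6,186 = $45,177 (under)
Q3 2021–Q1 2022: $21,538 + $6,186 + $1,449 = $29,173 (under)
Q4 2021–Q2 2022: $6,186 + $1,449 + $1,000 = $8,635 (under)
No window exceeds $48,800.

No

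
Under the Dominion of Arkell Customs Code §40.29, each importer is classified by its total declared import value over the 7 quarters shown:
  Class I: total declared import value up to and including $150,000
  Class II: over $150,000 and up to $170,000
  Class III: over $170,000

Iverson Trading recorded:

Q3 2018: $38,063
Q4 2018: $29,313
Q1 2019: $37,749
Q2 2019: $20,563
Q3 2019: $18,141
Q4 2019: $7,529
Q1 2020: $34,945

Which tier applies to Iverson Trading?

Total declared import value: $38,063 + $29,313 + $37,749 + $20,563 + $18,141 + $7,529 + $34,945 = $186,303.
$186,303 > $170,000, so Class III applies.

Class III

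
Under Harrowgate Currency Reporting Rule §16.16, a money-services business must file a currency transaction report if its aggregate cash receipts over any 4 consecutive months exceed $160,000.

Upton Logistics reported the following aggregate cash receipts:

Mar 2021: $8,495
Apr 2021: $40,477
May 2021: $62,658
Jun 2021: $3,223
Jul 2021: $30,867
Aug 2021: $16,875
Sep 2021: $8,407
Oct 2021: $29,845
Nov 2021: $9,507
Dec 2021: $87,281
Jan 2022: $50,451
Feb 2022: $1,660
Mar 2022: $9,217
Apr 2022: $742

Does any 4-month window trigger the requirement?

Yes

Mar 2021–Jun 2021: $8,495 + $40,477 + $62,658 + $3,223 = $114,853 (under)
Apr 2021–Jul 2021: $40,477 + $62,658 + $3,223 + $30,867 = $137,225 (under)
May 2021–Aug 2021: $62,658 + $3,223 + $30,867 + $16,875 = $113,623 (under)
Jun 2021–Sep 2021: $3,223 + $30,867 + $16,875 + $8,407 = $59,372 (under)
Jul 2021–Oct 2021: $30,867 + $16,875 + $8,407 + $29,845 = $85,994 (under)
Aug 2021–Nov 2021: $16,875 + $8,407 + $29,845 + $9,507 = $64,634 (under)
Sep 2021–Dec 2021: $8,407 + $29,845 + $9,507 + $87,281 = $135,040 (under)
Oct 2021–Jan 2022: $29,845 + $9,507 + $87,281 + $50,451 = $177,084 (over)
Nov 2021–Feb 2022: $9,507 + $87,281 + $50,451 + $1,660 = $148,899 (under)
Dec 2021–Mar 2022: $87,281 + $50,451 + $1,660 + $9,217 = $148,609 (under)
Jan 2022–Apr 2022: $50,451 + $1,660 + $9,217 + $742 = $62,070 (under)
At least one window exceeds $160,000.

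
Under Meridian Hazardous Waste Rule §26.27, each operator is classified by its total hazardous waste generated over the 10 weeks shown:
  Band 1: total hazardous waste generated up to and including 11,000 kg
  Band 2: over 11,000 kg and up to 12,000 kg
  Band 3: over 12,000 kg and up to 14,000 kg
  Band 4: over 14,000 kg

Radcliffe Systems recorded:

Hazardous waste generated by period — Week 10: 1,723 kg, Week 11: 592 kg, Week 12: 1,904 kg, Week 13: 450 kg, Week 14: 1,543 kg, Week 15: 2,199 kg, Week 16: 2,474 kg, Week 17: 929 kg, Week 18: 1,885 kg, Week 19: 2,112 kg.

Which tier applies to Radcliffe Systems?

Total hazardous waste generated: 1,723 kg + 592 kg + 1,904 kg + 450 kg + 1,543 kg + 2,199 kg + 2,474 kg + 929 kg + 1,885 kg + 2,112 kg = 15,811 kg.
15,811 kg > 14,000 kg, so Band 4 applies.

Band 4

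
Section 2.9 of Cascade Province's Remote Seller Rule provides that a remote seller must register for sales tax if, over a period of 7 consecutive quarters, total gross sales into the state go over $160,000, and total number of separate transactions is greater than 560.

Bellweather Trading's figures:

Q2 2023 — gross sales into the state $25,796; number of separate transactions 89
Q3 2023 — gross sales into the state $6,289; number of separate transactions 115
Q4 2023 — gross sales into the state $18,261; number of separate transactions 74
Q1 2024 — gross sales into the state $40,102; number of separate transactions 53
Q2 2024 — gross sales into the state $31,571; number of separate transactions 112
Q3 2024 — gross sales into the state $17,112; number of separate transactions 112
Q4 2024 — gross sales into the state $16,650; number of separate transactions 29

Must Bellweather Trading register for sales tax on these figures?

No

Total gross sales into the state: $25,796 + $6,289 + $18,261 + $40,102 + $31,571 + $17,112 + $16,650 = $155,781 (≤ $160,000).
Total number of separate transactions: 89 + 115 + 74 + 53 + 112 + 112 + 29 = 584 (> 560).
The test is 'and': the rule requires both, and at least one is not exceeded.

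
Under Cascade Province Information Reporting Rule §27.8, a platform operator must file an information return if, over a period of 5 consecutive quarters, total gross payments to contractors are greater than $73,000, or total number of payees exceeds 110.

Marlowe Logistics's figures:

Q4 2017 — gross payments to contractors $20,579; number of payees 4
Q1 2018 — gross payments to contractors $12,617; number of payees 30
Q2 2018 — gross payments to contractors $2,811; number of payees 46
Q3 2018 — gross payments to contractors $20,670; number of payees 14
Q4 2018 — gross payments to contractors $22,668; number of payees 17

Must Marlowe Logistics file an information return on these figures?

Yes

Total gross payments to contractors: $20,579 + $12,617 + $2,811 + $20,670 + $22,668 = $79,345 (> $73,000).
Total number of payees: 4 + 30 + 46 + 14 + 17 = 111 (> 110).
The test is 'or': at least one threshold is exceeded.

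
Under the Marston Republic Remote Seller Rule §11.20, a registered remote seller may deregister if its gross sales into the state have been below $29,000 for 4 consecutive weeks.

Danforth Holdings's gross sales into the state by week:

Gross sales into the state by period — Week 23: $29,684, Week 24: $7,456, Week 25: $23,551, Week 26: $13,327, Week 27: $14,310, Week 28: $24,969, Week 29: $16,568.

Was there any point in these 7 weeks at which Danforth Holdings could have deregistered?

Weeks below $29,000: Week 24, Week 25, Week 26, Week 27, Week 28, Week 29.
Longest run of consecutive weeks below the threshold: 6.
6 ≥ 4, so Danforth Holdings became eligible.

Yes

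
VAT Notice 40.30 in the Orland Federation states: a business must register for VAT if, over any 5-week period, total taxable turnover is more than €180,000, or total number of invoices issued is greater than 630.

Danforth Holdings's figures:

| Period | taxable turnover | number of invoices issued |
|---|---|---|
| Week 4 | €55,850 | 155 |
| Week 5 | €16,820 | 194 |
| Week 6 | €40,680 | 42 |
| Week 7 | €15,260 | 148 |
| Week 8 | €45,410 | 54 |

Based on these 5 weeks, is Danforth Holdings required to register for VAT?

No

Total taxable turnover: €55,850 + €16,820 + €40,680 + €15,260 + €45,410 = €174,020 (≤ €180,000).
Total number of invoices issued: 155 + 194 + 42 + 148 + 54 = 593 (≤ 630).
The test is 'or': neither threshold is exceeded.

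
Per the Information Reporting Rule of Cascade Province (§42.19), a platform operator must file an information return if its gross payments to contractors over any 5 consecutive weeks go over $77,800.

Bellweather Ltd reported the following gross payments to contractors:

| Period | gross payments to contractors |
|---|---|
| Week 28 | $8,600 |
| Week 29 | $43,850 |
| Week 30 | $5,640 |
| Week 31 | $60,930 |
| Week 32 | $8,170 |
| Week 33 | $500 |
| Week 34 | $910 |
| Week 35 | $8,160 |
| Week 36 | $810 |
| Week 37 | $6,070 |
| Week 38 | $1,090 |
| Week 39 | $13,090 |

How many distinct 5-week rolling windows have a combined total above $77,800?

3

Week 28–Week 32: $8,600 + $43,850 + $5,640 + $60,930 + $8,170 = $127,190 (over)
Week 29–Week 33: $43,850 + $5,640 + $60,930 + $8,170 + $500 = $119,090 (over)
Week 30–Week 34: $5,640 + $60,930 + $8,170 + $500 + $910 = $76,150 (under)
Week 31–Week 35: $60,930 + $8,170 + $500 + $910 + $8,160 = $78,670 (over)
Week 32–Week 36: $8,170 + $500 + $910 + $8,160 + $810 = $18,550 (under)
Week 33–Week 37: $500 + $910 + $8,160 + $810 + $6,070 = $16,450 (under)
Week 34–Week 38: $910 + $8,160 + $810 + $6,070 + $1,090 = $17,040 (under)
Week 35–Week 39: $8,160 + $810 + $6,070 + $1,090 + $13,090 = $29,220 (under)
3 windows exceed the threshold.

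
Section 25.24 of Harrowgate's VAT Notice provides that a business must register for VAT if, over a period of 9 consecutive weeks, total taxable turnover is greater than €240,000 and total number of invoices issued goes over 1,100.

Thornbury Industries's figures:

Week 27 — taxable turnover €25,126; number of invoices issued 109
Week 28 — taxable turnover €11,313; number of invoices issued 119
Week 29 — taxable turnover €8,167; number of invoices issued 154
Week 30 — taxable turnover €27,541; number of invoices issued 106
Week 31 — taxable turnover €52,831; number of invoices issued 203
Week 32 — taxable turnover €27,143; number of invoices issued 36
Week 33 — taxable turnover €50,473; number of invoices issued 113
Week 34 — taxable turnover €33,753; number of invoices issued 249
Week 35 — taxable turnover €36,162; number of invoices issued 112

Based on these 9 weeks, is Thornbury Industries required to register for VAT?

Yes

Total taxable turnover: €25,126 + €11,313 + €8,167 + €27,541 + €52,831 + €27,143 + €50,473 + €33,753 + €36,162 = €272,509 (> €240,000).
Total number of invoices issued: 109 + 119 + 154 + 106 + 203 + 36 + 113 + 249 + 112 = 1,201 (> 1,100).
The test is 'and': both thresholds are exceeded.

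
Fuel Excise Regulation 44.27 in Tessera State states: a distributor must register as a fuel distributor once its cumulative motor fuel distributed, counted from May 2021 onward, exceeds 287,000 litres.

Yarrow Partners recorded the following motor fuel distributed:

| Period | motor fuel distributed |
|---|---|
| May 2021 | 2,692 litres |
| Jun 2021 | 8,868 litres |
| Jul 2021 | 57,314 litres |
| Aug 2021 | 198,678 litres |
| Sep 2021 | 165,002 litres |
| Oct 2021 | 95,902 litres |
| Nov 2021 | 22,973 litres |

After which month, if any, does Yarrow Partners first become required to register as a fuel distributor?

Through May 2021: 2,692 litres
Through Jun 2021: 11,560 litres
Through Jul 2021: 68,874 litres
Through Aug 2021: 267,552 litres
Through Sep 2021: 432,554 litres ← exceeds threshold

Sep 2021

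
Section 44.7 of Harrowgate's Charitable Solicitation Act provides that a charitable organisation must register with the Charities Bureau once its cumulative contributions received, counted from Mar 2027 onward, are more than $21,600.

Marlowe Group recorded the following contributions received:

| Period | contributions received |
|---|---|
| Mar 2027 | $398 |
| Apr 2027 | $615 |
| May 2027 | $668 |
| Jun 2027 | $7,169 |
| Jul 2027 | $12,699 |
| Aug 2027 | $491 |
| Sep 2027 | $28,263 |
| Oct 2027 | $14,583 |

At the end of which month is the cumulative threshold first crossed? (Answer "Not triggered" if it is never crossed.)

Through Mar 2027: $398
Through Apr 2027: $1,013
Through May 2027: $1,681
Through Jun 2027: $8,850
Through Jul 2027: $21,549
Through Aug 2027: $22,040 ← exceeds threshold

Aug 2027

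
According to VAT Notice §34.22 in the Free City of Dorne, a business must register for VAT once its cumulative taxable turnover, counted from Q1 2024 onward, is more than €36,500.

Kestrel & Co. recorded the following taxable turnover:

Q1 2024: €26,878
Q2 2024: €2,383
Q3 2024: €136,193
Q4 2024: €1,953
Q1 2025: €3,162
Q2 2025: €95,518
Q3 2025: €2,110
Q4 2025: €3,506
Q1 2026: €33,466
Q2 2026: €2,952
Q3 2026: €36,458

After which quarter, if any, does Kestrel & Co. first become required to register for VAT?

Through Q1 2024: €26,878
Through Q2 2024: €29,261
Through Q3 2024: €165,454 ← exceeds threshold

Q3 2024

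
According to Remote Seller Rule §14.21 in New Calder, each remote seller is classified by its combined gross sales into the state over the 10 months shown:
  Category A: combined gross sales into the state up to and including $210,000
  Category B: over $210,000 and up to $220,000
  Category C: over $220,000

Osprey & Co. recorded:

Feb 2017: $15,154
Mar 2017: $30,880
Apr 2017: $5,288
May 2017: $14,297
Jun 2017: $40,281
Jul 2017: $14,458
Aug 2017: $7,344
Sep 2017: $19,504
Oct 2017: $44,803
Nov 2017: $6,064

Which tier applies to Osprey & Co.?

Category A

Combined gross sales into the state: $15,154 + $30,880 + $5,288 + $14,297 + $40,281 + $14,458 + $7,344 + $19,504 + $44,803 + $6,064 = $198,073.
$198,073 ≤ $210,000, so Category A applies.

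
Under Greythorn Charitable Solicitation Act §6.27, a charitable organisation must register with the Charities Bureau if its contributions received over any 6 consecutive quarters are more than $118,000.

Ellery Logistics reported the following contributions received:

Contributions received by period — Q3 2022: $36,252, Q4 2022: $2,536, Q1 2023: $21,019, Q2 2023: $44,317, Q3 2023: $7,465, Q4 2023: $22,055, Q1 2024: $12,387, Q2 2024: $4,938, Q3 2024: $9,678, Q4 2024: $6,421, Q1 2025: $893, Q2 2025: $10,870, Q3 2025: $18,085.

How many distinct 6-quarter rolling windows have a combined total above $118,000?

Q3 2022–Q4 2023: $36,252 + $2,536 + $21,019 + $44,317 + $7,465 + $22,055 = $133,644 (over)
Q4 2022–Q1 2024: $2,536 + $21,019 + $44,317 + $7,465 + $22,055 + $12,387 = $109,779 (under)
Q1 2023–Q2 2024: $21,019 + $44,317 + $7,465 + $22,055 + $12,387 + $4,938 = $112,181 (under)
Q2 2023–Q3 2024: $44,317 + $7,465 + $22,055 + $12,387 + $4,938 + $9,678 = $100,840 (under)
Q3 2023–Q4 2024: $7,465 + $22,055 + $12,387 + $4,938 + $9,678 + $6,421 = $62,944 (under)
Q4 2023–Q1 2025: $22,055 + $12,387 + $4,938 + $9,678 + $6,421 + $893 = $56,372 (under)
Q1 2024–Q2 2025: $12,387 + $4,938 + $9,678 + $6,421 + $893 + $10,870 = $45,187 (under)
Q2 2024–Q3 2025: $4,938 + $9,678 + $6,421 + $893 + $10,870 + $18,085 = $50,885 (under)
1 window exceeds the threshold.

1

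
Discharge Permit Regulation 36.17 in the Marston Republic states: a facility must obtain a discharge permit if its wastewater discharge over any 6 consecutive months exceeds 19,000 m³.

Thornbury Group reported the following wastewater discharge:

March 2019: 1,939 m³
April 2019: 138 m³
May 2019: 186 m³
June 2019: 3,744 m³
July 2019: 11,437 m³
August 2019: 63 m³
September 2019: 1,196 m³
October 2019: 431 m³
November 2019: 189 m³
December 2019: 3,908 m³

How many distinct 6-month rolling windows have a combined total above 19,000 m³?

March 2019–August 2019: 1,939 m³ + 138 m³ + 186 m³ + 3,744 m³ + 11,437 m³ + 63 m³ = 17,507 m³ (under)
April 2019–September 2019: 138 m³ + 186 m³ + 3,744 m³ + 11,437 m³ + 63 m³ + 1,196 m³ = 16,764 m³ (under)
May 2019–October 2019: 186 m³ + 3,744 m³ + 11,437 m³ + 63 m³ + 1,196 m³ + 431 m³ = 17,057 m³ (under)
June 2019–November 2019: 3,744 m³ + 11,437 m³ + 63 m³ + 1,196 m³ + 431 m³ + 189 m³ = 17,060 m³ (under)
July 2019–December 2019: 11,437 m³ + 63 m³ + 1,196 m³ + 431 m³ + 189 m³ + 3,908 m³ = 17,224 m³ (under)
0 windows exceed the threshold.

0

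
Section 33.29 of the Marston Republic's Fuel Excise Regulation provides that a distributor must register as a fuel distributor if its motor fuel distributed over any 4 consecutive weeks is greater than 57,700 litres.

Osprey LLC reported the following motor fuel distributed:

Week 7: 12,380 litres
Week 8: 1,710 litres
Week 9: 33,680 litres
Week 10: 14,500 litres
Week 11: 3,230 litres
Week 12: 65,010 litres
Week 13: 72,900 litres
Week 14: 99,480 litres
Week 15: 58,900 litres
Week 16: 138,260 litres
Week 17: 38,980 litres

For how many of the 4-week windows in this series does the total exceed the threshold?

Week 7–Week 10: 12,380 litres + 1,710 litres + 33,680 litres + 14,500 litres = 62,270 litres (over)
Week 8–Week 11: 1,710 litres + 33,680 litres + 14,500 litres + 3,230 litres = 53,120 litres (under)
Week 9–Week 12: 33,680 litres + 14,500 litres + 3,230 litres + 65,010 litres = 116,420 litres (over)
Week 10–Week 13: 14,500 litres + 3,230 litres + 65,010 litres + 72,900 litres = 155,640 litres (over)
Week 11–Week 14: 3,230 litres + 65,010 litres + 72,900 litres + 99,480 litres = 240,620 litres (over)
Week 12–Week 15: 65,010 litres + 72,900 litres + 99,480 litres + 58,900 litres = 296,290 litres (over)
Week 13–Week 16: 72,900 litres + 99,480 litres + 58,900 litres + 138,260 litres = 369,540 litres (over)
Week 14–Week 17: 99,480 litres + 58,900 litres + 138,260 litres + 38,980 litres = 335,620 litres (over)
7 windows exceed the threshold.

7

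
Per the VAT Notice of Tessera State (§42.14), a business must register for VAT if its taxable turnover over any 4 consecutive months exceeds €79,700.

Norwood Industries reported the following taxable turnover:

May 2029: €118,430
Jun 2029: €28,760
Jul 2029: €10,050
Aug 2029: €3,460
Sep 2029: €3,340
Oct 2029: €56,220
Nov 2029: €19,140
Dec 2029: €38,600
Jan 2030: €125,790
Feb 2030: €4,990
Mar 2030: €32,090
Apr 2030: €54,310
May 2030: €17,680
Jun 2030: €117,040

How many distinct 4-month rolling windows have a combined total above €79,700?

9

May 2029–Aug 2029: €118,430 + €28,760 + €10,050 + €3,460 = €160,700 (over)
Jun 2029–Sep 2029: €28,760 + €10,050 + €3,460 + €3,340 = €45,610 (under)
Jul 2029–Oct 2029: €10,050 + €3,460 + €3,340 + €56,220 = €73,070 (under)
Aug 2029–Nov 2029: €3,460 + €3,340 + €56,220 + €19,140 = €82,160 (over)
Sep 2029–Dec 2029: €3,340 + €56,220 + €19,140 + €38,600 = €117,300 (over)
Oct 2029–Jan 2030: €56,220 + €19,140 + €38,600 + €125,790 = €239,750 (over)
Nov 2029–Feb 2030: €19,140 + €38,600 + €125,790 + €4,990 = €188,520 (over)
Dec 2029–Mar 2030: €38,600 + €125,790 + €4,990 + €32,090 = €201,470 (over)
Jan 2030–Apr 2030: €125,790 + €4,990 + €32,090 + €54,310 = €217,180 (over)
Feb 2030–May 2030: €4,990 + €32,090 + €54,310 + €17,680 = €109,070 (over)
Mar 2030–Jun 2030: €32,090 + €54,310 + €17,680 + €117,040 = €221,120 (over)
9 windows exceed the threshold.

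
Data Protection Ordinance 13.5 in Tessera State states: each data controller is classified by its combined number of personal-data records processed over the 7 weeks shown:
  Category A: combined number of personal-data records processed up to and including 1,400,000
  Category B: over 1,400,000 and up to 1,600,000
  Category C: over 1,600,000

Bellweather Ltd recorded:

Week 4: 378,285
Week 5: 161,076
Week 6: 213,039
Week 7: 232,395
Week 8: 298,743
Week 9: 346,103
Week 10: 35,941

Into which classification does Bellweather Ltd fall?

Combined number of personal-data records processed: 378,285 + 161,076 + 213,039 + 232,395 + 298,743 + 346,103 + 35,941 = 1,665,582.
1,665,582 > 1,600,000, so Category C applies.

Category C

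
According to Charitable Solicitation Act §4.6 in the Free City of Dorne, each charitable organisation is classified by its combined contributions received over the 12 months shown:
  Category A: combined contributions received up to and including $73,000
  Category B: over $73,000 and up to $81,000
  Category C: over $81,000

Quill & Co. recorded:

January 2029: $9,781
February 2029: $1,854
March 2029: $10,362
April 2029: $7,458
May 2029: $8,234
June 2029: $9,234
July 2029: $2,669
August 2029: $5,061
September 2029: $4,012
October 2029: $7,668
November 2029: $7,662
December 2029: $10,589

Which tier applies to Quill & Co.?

Combined contributions received: $9,781 + $1,854 + $10,362 + $7,458 + $8,234 + $9,234 + $2,669 + $5,061 + $4,012 + $7,668 + $7,662 + $10,589 = $84,584.
$84,584 > $81,000, so Category C applies.

Category C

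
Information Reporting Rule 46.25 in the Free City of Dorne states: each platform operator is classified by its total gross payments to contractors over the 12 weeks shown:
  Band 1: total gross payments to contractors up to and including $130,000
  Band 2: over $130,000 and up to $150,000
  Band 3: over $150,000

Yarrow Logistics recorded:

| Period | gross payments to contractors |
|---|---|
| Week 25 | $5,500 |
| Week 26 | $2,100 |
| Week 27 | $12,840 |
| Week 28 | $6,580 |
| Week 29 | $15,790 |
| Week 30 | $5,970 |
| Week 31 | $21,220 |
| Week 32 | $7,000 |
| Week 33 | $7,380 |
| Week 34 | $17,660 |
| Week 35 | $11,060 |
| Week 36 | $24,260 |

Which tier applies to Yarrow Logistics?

Band 2

Total gross payments to contractors: $5,500 + $2,100 + $12,840 + $6,580 + $15,790 + $5,970 + $21,220 + $7,000 + $7,380 + $17,660 + $11,060 + $24,260 = $137,360.
$130,000 < $137,360 ≤ $150,000, so Band 2 applies.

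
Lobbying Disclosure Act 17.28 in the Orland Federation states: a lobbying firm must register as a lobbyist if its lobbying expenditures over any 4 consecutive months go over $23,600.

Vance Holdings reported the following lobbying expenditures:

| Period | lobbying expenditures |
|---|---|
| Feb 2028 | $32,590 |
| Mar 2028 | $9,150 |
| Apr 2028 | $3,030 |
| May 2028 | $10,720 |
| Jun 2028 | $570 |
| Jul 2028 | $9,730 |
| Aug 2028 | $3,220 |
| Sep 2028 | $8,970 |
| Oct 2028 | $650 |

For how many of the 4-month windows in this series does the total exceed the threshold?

3

Feb 2028–May 2028: $32,590 + $9,150 + $3,030 + $10,720 = $55,490 (over)
Mar 2028–Jun 2028: $9,150 + $3,030 + $10,720 + $570 = $23,470 (under)
Apr 2028–Jul 2028: $3,030 + $10,720 + $570 + $9,730 = $24,050 (over)
May 2028–Aug 2028: $10,720 + $570 + $9,730 + $3,220 = $24,240 (over)
Jun 2028–Sep 2028: $570 + $9,730 + $3,220 + $8,970 = $22,490 (under)
Jul 2028–Oct 2028: $9,730 + $3,220 + $8,970 + $650 = $22,570 (under)
3 windows exceed the threshold.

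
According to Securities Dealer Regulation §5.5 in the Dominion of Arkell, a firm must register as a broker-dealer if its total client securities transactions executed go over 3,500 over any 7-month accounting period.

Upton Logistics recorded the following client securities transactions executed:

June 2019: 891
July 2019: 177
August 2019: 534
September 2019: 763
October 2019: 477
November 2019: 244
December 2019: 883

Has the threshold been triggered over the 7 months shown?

Total client securities transactions executed: 891 + 177 + 534 + 763 + 477 + 244 + 883 = 3,969.
3,969 > 3,500, so the threshold is exceeded.

Yes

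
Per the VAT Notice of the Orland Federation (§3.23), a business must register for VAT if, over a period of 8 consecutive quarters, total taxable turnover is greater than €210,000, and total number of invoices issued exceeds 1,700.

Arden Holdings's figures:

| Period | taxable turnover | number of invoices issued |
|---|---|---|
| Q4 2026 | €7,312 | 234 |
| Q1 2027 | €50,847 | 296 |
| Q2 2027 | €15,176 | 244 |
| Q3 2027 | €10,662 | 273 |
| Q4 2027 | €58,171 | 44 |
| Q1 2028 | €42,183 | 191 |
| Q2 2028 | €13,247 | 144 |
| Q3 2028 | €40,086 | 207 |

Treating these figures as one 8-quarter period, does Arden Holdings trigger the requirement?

Total taxable turnover: €7,312 + €50,847 + €15,176 + €10,662 + €58,171 + €42,183 + €13,247 + €40,086 = €237,684 (> €210,000).
Total number of invoices issued: 234 + 296 + 244 + 273 + 44 + 191 + 144 + 207 = 1,633 (≤ 1,700).
The test is 'and': the rule requires both, and at least one is not exceeded.

No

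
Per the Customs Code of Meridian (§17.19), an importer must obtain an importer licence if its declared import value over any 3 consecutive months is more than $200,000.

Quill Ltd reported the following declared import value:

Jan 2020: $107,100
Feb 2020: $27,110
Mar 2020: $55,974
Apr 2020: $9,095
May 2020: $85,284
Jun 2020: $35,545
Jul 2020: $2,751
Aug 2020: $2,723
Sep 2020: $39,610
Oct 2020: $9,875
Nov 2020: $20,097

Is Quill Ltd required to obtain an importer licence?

Jan 2020–Mar 2020: $107,100 + $27,110 + $55,974 = $190,184 (under)
Feb 2020–Apr 2020: $27,110 + $55,974 + $9,095 = $92,179 (under)
Mar 2020–May 2020: $55,974 + $9,095 + $85,284 = $150,353 (under)
Apr 2020–Jun 2020: $9,095 + $85,284 + $35,545 = $129,924 (under)
May 2020–Jul 2020: $85,284 + $35,545 + $2,751 = $123,580 (under)
Jun 2020–Aug 2020: $35,545 + $2,751 + $2,723 = $41,019 (under)
Jul 2020–Sep 2020: $2,751 + $2,723 + $39,610 = $45,084 (under)
Aug 2020–Oct 2020: $2,723 + $39,610 + $9,875 = $52,208 (under)
Sep 2020–Nov 2020: $39,610 + $9,875 + $20,097 = $69,582 (under)
No window exceeds $200,000.

No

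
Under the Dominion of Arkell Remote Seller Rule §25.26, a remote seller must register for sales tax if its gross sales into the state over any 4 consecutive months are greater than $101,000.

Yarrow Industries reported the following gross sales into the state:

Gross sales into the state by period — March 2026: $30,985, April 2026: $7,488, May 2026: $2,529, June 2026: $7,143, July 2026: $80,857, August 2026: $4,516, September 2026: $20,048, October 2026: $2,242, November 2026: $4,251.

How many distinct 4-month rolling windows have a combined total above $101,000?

2

March 2026–June 2026: $30,985 + $7,488 + $2,529 + $7,143 = $48,145 (under)
April 2026–July 2026: $7,488 + $2,529 + $7,143 + $80,857 = $98,017 (under)
May 2026–August 2026: $2,529 + $7,143 + $80,857 + $4,516 = $95,045 (under)
June 2026–September 2026: $7,143 + $80,857 + $4,516 + $20,048 = $112,564 (over)
July 2026–October 2026: $80,857 + $4,516 + $20,048 + $2,242 = $107,663 (over)
August 2026–November 2026: $4,516 + $20,048 + $2,242 + $4,251 = $31,057 (under)
2 windows exceed the threshold.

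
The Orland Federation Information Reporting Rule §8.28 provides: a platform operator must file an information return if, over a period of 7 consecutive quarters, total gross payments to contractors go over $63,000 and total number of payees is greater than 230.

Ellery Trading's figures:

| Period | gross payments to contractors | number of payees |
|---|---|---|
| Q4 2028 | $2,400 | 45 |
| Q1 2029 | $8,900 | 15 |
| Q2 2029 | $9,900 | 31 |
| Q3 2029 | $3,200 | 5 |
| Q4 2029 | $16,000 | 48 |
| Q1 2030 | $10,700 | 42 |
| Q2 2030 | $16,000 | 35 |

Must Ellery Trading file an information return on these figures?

No

Total gross payments to contractors: $2,400 + $8,900 + $9,900 + $3,200 + $16,000 + $10,700 + $16,000 = $67,100 (> $63,000).
Total number of payees: 45 + 15 + 31 + 5 + 48 + 42 + 35 = 221 (≤ 230).
The test is 'and': the rule requires both, and at least one is not exceeded.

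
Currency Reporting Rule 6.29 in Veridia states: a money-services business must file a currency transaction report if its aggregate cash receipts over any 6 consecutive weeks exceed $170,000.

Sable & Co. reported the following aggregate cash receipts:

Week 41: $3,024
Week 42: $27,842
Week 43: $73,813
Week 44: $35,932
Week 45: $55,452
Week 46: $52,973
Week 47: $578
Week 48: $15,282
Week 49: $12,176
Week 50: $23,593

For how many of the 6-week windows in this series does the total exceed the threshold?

Week 41–Week 46: $3,024 + $27,842 + $73,813 + $35,932 + $55,452 + $52,973 = $249,036 (over)
Week 42–Week 47: $27,842 + $73,813 + $35,932 + $55,452 + $52,973 + $578 = $246,590 (over)
Week 43–Week 48: $73,813 + $35,932 + $55,452 + $52,973 + $578 + $15,282 = $234,030 (over)
Week 44–Week 49: $35,932 + $55,452 + $52,973 + $578 + $15,282 + $12,176 = $172,393 (over)
Week 45–Week 50: $55,452 + $52,973 + $578 + $15,282 + $12,176 + $23,593 = $160,054 (under)
4 windows exceed the threshold.

4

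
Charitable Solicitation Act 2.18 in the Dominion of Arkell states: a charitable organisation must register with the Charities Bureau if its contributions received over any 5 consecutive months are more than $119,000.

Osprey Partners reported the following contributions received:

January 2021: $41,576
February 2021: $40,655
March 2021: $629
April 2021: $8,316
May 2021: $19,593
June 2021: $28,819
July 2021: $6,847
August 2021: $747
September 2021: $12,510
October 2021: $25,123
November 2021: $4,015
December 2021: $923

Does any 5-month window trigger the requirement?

January 2021–May 2021: $41,576 + $40,655 + $629 + $8,316 + $19,593 = $110,769 (under)
February 2021–June 2021: $40,655 + $629 + $8,316 + $19,593 + $28,819 = $98,012 (under)
March 2021–July 2021: $629 + $8,316 + $19,593 + $28,819 + $6,847 = $64,204 (under)
April 2021–August 2021: $8,316 + $19,593 + $28,819 + $6,847 + $747 = $64,322 (under)
May 2021–September 2021: $19,593 + $28,819 + $6,847 + $747 + $12,510 = $68,516 (under)
June 2021–October 2021: $28,819 + $6,847 + $747 + $12,510 + $25,123 = $74,046 (under)
July 2021–November 2021: $6,847 + $747 + $12,510 + $25,123 + $4,015 = $49,242 (under)
August 2021–December 2021: $747 + $12,510 + $25,123 + $4,015 + $923 = $43,318 (under)
No window exceeds $119,000.

No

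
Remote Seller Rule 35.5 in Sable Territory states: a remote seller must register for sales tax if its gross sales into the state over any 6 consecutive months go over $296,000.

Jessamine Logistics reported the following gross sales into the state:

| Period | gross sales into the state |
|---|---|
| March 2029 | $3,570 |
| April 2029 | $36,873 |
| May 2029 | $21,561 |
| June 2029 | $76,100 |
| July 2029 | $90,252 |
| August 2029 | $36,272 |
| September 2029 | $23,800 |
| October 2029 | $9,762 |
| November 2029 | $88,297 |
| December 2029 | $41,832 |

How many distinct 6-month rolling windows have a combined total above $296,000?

1

March 2029–August 2029: $3,570 + $36,873 + $21,561 + $76,100 + $90,252 + $36,272 = $264,628 (under)
April 2029–September 2029: $36,873 + $21,561 + $76,100 + $90,252 + $36,272 + $23,800 = $284,858 (under)
May 2029–October 2029: $21,561 + $76,100 + $90,252 + $36,272 + $23,800 + $9,762 = $257,747 (under)
June 2029–November 2029: $76,100 + $90,252 + $36,272 + $23,800 + $9,762 + $88,297 = $324,483 (over)
July 2029–December 2029: $90,252 + $36,272 + $23,800 + $9,762 + $88,297 + $41,832 = $290,215 (under)
1 window exceeds the threshold.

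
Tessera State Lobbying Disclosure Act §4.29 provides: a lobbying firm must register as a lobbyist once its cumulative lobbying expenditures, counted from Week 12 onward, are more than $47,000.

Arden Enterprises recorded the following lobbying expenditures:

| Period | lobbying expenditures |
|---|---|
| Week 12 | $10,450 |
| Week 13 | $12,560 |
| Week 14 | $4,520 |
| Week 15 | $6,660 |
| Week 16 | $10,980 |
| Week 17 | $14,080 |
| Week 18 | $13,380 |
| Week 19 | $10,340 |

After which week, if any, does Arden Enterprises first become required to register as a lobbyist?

Week 17

Through Week 12: $10,450
Through Week 13: $23,010
Through Week 14: $27,530
Through Week 15: $34,190
Through Week 16: $45,170
Through Week 17: $59,250 ← exceeds threshold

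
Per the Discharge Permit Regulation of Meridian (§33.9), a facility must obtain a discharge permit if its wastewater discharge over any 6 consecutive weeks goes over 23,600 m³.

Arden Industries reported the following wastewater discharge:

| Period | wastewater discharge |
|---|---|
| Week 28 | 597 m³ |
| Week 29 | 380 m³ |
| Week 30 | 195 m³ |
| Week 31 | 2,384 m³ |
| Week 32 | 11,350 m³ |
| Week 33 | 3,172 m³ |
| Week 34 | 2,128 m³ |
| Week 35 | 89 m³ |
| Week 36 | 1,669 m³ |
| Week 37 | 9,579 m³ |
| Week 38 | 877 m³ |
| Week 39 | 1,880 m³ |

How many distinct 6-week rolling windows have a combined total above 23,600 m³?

Week 28–Week 33: 597 m³ + 380 m³ + 195 m³ + 2,384 m³ + 11,350 m³ + 3,172 m³ = 18,078 m³ (under)
Week 29–Week 34: 380 m³ + 195 m³ + 2,384 m³ + 11,350 m³ + 3,172 m³ + 2,128 m³ = 19,609 m³ (under)
Week 30–Week 35: 195 m³ + 2,384 m³ + 11,350 m³ + 3,172 m³ + 2,128 m³ + 89 m³ = 19,318 m³ (under)
Week 31–Week 36: 2,384 m³ + 11,350 m³ + 3,172 m³ + 2,128 m³ + 89 m³ + 1,669 m³ = 20,792 m³ (under)
Week 32–Week 37: 11,350 m³ + 3,172 m³ + 2,128 m³ + 89 m³ + 1,669 m³ + 9,579 m³ = 27,987 m³ (over)
Week 33–Week 38: 3,172 m³ + 2,128 m³ + 89 m³ + 1,669 m³ + 9,579 m³ + 877 m³ = 17,514 m³ (under)
Week 34–Week 39: 2,128 m³ + 89 m³ + 1,669 m³ + 9,579 m³ + 877 m³ + 1,880 m³ = 16,222 m³ (under)
1 window exceeds the threshold.

1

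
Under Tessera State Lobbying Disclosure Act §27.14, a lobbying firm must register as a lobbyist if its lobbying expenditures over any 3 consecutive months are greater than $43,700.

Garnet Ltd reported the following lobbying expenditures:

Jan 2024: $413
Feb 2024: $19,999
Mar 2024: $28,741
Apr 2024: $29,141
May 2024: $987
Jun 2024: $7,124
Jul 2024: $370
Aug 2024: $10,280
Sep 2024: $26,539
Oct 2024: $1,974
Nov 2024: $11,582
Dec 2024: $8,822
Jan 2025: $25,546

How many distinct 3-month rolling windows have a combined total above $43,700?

Jan 2024–Mar 2024: $413 + $19,999 + $28,741 = $49,153 (over)
Feb 2024–Apr 2024: $19,999 + $28,741 + $29,141 = $77,881 (over)
Mar 2024–May 2024: $28,741 + $29,141 + $987 = $58,869 (over)
Apr 2024–Jun 2024: $29,141 + $987 + $7,124 = $37,252 (under)
May 2024–Jul 2024: $987 + $7,124 + $370 = $8,481 (under)
Jun 2024–Aug 2024: $7,124 + $370 + $10,280 = $17,774 (under)
Jul 2024–Sep 2024: $370 + $10,280 + $26,539 = $37,189 (under)
Aug 2024–Oct 2024: $10,280 + $26,539 + $1,974 = $38,793 (under)
Sep 2024–Nov 2024: $26,539 + $1,974 + $11,582 = $40,095 (under)
Oct 2024–Dec 2024: $1,974 + $11,582 + $8,822 = $22,378 (under)
Nov 2024–Jan 2025: $11,582 + $8,822 + $25,546 = $45,950 (over)
4 windows exceed the threshold.

4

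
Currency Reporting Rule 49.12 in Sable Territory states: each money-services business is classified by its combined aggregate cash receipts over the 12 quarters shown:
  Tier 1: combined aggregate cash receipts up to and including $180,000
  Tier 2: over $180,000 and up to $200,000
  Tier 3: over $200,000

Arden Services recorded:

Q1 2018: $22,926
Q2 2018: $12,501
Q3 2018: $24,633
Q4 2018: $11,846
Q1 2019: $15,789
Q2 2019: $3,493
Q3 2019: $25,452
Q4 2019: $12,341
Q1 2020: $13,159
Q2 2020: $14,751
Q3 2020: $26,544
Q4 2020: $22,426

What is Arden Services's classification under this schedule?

Combined aggregate cash receipts: $22,926 + $12,501 + $24,633 + $11,846 + $15,789 + $3,493 + $25,452 + $12,341 + $13,159 + $14,751 + $26,544 + $22,426 = $205,861.
$205,861 > $200,000, so Tier 3 applies.

Tier 3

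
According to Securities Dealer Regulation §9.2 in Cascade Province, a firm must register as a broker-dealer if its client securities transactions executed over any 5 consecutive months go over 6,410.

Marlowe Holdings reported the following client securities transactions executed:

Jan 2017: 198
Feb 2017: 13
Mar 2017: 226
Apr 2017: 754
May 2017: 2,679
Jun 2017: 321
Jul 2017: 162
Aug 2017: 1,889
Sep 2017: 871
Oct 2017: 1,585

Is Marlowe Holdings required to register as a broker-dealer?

Jan 2017–May 2017: 198 + 13 + 226 + 754 + 2,679 = 3,870 (under)
Feb 2017–Jun 2017: 13 + 226 + 754 + 2,679 + 321 = 3,993 (under)
Mar 2017–Jul 2017: 226 + 754 + 2,679 + 321 + 162 = 4,142 (under)
Apr 2017–Aug 2017: 754 + 2,679 + 321 + 162 + 1,889 = 5,805 (under)
May 2017–Sep 2017: 2,679 + 321 + 162 + 1,889 + 871 = 5,922 (under)
Jun 2017–Oct 2017: 321 + 162 + 1,889 + 871 + 1,585 = 4,828 (under)
No window exceeds 6,410.

No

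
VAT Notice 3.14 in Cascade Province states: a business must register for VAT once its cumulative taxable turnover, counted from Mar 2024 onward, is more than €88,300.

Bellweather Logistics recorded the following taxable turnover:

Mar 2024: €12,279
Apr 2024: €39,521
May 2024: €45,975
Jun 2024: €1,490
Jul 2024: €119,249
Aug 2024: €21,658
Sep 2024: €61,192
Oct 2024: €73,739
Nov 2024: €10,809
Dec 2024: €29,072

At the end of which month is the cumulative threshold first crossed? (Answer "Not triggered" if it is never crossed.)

Through Mar 2024: €12,279
Through Apr 2024: €51,800
Through May 2024: €97,775 ← exceeds threshold

May 2024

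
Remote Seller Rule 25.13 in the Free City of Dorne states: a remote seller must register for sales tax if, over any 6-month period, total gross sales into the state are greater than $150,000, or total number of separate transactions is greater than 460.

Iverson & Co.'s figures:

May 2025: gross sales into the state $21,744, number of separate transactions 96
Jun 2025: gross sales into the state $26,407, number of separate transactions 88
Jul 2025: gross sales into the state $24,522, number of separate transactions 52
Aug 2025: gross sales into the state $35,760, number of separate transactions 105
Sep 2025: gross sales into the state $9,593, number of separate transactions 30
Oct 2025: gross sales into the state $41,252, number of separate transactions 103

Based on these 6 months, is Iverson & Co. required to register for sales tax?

Yes

Total gross sales into the state: $21,744 + $26,407 + $24,522 + $35,760 + $9,593 + $41,252 = $159,278 (> $150,000).
Total number of separate transactions: 96 + 88 + 52 + 105 + 30 + 103 = 474 (> 460).
The test is 'or': at least one threshold is exceeded.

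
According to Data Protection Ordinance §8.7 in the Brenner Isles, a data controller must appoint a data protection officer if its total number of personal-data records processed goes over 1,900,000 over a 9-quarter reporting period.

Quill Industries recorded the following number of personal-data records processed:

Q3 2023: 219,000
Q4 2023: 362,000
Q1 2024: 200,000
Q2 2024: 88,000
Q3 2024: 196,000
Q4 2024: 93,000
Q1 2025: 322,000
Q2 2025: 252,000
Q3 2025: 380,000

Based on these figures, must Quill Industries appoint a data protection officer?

Total number of personal-data records processed: 219,000 + 362,000 + 200,000 + 88,000 + 196,000 + 93,000 + 322,000 + 252,000 + 380,000 = 2,112,000.
2,112,000 > 1,900,000, so the threshold is exceeded.

Yes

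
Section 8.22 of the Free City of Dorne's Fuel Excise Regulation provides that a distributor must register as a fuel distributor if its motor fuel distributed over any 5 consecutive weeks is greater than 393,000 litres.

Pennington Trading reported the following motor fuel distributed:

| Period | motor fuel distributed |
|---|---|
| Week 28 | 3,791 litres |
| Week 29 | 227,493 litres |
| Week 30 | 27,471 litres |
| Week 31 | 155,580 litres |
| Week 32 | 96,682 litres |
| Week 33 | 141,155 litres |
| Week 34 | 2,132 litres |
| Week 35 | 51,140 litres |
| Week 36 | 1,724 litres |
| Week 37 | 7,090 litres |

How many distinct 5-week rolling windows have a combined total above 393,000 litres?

4

Week 28–Week 32: 3,791 litres + 227,493 litres + 27,471 litres + 155,580 litres + 96,682 litres = 511,017 litres (over)
Week 29–Week 33: 227,493 litres + 27,471 litres + 155,580 litres + 96,682 litres + 141,155 litres = 648,381 litres (over)
Week 30–Week 34: 27,471 litres + 155,580 litres + 96,682 litres + 141,155 litres + 2,132 litres = 423,020 litres (over)
Week 31–Week 35: 155,580 litres + 96,682 litres + 141,155 litres + 2,132 litres + 51,140 litres = 446,689 litres (over)
Week 32–Week 36: 96,682 litres + 141,155 litres + 2,132 litres + 51,140 litres + 1,724 litres = 292,833 litres (under)
Week 33–Week 37: 141,155 litres + 2,132 litres + 51,140 litres + 1,724 litres + 7,090 litres = 203,241 litres (under)
4 windows exceed the threshold.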